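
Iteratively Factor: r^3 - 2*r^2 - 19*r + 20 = (r + 4)*(r^2 - 6*r + 5) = (r - 5)*(r + 4)*(r - 1)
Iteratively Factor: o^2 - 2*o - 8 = (o - 4)*(o + 2)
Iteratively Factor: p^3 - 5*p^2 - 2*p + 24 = (p + 2)*(p^2 - 7*p + 12) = (p - 3)*(p + 2)*(p - 4)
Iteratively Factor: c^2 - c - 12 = (c + 3)*(c - 4)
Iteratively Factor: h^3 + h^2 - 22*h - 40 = (h - 5)*(h^2 + 6*h + 8) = (h - 5)*(h + 2)*(h + 4)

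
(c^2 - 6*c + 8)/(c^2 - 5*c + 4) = (c - 2)/(c - 1)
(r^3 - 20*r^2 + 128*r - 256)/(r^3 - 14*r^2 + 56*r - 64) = (r - 8)/(r - 2)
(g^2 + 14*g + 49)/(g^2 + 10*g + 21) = (g + 7)/(g + 3)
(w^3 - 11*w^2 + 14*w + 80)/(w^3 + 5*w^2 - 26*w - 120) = (w^2 - 6*w - 16)/(w^2 + 10*w + 24)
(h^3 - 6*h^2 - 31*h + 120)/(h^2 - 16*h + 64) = (h^2 + 2*h - 15)/(h - 8)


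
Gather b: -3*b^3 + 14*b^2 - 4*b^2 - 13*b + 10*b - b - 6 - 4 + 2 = -3*b^3 + 10*b^2 - 4*b - 8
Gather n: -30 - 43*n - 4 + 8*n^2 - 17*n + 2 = 8*n^2 - 60*n - 32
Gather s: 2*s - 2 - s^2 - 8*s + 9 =-s^2 - 6*s + 7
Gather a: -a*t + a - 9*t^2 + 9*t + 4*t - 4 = a*(1 - t) - 9*t^2 + 13*t - 4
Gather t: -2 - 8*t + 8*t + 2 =0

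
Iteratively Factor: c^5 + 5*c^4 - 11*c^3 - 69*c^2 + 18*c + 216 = (c - 3)*(c^4 + 8*c^3 + 13*c^2 - 30*c - 72) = (c - 3)*(c + 4)*(c^3 + 4*c^2 - 3*c - 18) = (c - 3)*(c - 2)*(c + 4)*(c^2 + 6*c + 9) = (c - 3)*(c - 2)*(c + 3)*(c + 4)*(c + 3)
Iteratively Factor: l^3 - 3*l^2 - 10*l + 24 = (l - 2)*(l^2 - l - 12) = (l - 4)*(l - 2)*(l + 3)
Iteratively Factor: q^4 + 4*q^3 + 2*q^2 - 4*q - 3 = (q + 3)*(q^3 + q^2 - q - 1) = (q - 1)*(q + 3)*(q^2 + 2*q + 1) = (q - 1)*(q + 1)*(q + 3)*(q + 1)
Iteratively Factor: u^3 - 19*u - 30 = (u - 5)*(u^2 + 5*u + 6) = (u - 5)*(u + 2)*(u + 3)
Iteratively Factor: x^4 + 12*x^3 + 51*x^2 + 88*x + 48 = (x + 4)*(x^3 + 8*x^2 + 19*x + 12) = (x + 1)*(x + 4)*(x^2 + 7*x + 12) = (x + 1)*(x + 4)^2*(x + 3)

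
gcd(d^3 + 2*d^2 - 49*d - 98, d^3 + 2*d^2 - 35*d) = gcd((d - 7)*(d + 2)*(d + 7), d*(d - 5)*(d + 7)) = d + 7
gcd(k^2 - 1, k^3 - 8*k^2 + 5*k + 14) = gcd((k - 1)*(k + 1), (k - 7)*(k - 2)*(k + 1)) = k + 1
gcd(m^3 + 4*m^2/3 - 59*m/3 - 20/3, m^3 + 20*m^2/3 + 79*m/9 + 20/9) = m^2 + 16*m/3 + 5/3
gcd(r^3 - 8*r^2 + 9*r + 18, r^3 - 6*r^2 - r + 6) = r^2 - 5*r - 6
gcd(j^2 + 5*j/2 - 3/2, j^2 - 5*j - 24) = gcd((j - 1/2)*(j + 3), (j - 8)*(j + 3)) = j + 3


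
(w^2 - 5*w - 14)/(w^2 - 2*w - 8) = (w - 7)/(w - 4)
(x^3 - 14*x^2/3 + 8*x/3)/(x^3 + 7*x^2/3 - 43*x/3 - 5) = x*(3*x^2 - 14*x + 8)/(3*x^3 + 7*x^2 - 43*x - 15)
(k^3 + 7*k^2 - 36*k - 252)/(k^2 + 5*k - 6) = (k^2 + k - 42)/(k - 1)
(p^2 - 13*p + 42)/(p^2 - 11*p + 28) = (p - 6)/(p - 4)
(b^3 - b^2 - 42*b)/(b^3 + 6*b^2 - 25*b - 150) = b*(b - 7)/(b^2 - 25)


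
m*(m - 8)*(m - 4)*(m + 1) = m^4 - 11*m^3 + 20*m^2 + 32*m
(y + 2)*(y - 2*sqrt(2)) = y^2 - 2*sqrt(2)*y + 2*y - 4*sqrt(2)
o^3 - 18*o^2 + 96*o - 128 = (o - 8)^2*(o - 2)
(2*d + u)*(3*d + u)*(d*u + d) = 6*d^3*u + 6*d^3 + 5*d^2*u^2 + 5*d^2*u + d*u^3 + d*u^2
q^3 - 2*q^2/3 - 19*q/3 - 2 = (q - 3)*(q + 1/3)*(q + 2)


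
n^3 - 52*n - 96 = (n - 8)*(n + 2)*(n + 6)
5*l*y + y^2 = y*(5*l + y)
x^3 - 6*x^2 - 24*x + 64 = (x - 8)*(x - 2)*(x + 4)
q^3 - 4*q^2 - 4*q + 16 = (q - 4)*(q - 2)*(q + 2)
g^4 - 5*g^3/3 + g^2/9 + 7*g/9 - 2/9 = (g - 1)^2*(g - 1/3)*(g + 2/3)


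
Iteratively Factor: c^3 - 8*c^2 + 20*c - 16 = (c - 2)*(c^2 - 6*c + 8) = (c - 4)*(c - 2)*(c - 2)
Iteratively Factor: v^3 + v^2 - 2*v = (v - 1)*(v^2 + 2*v) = v*(v - 1)*(v + 2)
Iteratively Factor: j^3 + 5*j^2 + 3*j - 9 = (j + 3)*(j^2 + 2*j - 3) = (j - 1)*(j + 3)*(j + 3)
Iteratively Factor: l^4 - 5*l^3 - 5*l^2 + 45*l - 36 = (l - 4)*(l^3 - l^2 - 9*l + 9) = (l - 4)*(l - 3)*(l^2 + 2*l - 3) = (l - 4)*(l - 3)*(l + 3)*(l - 1)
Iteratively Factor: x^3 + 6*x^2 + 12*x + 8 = (x + 2)*(x^2 + 4*x + 4) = (x + 2)^2*(x + 2)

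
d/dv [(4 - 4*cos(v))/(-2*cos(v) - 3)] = -20*sin(v)/(2*cos(v) + 3)^2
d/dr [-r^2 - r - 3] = -2*r - 1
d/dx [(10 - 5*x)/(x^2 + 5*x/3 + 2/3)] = 45*(x^2 - 4*x - 4)/(9*x^4 + 30*x^3 + 37*x^2 + 20*x + 4)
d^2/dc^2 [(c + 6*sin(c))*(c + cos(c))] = -6*c*sin(c) - c*cos(c) - 2*sin(c) - 12*sin(2*c) + 12*cos(c) + 2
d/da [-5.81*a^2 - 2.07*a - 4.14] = -11.62*a - 2.07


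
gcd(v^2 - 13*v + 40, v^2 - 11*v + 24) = v - 8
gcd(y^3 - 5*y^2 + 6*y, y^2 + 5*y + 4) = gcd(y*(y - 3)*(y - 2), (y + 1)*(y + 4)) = 1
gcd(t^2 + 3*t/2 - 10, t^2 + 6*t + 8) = t + 4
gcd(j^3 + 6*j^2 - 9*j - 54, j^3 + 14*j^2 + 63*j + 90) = j^2 + 9*j + 18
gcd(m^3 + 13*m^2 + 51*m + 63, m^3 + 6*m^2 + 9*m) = m^2 + 6*m + 9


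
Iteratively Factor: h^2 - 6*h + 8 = (h - 4)*(h - 2)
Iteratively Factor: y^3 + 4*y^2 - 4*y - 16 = (y + 4)*(y^2 - 4) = (y + 2)*(y + 4)*(y - 2)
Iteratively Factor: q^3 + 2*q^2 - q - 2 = (q - 1)*(q^2 + 3*q + 2) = (q - 1)*(q + 2)*(q + 1)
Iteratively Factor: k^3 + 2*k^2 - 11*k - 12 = (k - 3)*(k^2 + 5*k + 4) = (k - 3)*(k + 1)*(k + 4)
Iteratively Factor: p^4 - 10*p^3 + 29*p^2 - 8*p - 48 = (p - 4)*(p^3 - 6*p^2 + 5*p + 12) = (p - 4)*(p - 3)*(p^2 - 3*p - 4) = (p - 4)*(p - 3)*(p + 1)*(p - 4)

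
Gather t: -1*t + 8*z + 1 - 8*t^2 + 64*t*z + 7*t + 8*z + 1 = -8*t^2 + t*(64*z + 6) + 16*z + 2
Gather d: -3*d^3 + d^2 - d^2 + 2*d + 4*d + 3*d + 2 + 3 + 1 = -3*d^3 + 9*d + 6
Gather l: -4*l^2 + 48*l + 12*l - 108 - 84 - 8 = -4*l^2 + 60*l - 200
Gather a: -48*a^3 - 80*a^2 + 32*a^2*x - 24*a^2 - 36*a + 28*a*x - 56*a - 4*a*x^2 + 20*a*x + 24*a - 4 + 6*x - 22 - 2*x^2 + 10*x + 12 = -48*a^3 + a^2*(32*x - 104) + a*(-4*x^2 + 48*x - 68) - 2*x^2 + 16*x - 14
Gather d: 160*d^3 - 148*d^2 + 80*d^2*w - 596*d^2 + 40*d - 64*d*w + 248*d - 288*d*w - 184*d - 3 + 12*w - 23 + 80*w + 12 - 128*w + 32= 160*d^3 + d^2*(80*w - 744) + d*(104 - 352*w) - 36*w + 18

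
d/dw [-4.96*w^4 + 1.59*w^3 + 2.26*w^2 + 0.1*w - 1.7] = -19.84*w^3 + 4.77*w^2 + 4.52*w + 0.1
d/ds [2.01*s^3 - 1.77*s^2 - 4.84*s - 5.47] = 6.03*s^2 - 3.54*s - 4.84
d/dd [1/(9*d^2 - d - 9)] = (1 - 18*d)/(-9*d^2 + d + 9)^2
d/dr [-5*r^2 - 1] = -10*r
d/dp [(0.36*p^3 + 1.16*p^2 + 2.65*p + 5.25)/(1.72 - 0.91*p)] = (-0.6552*p^3 + 0.802*p^2 + 3.9904*p + 9.3355)/(0.8281*p^2 - 3.1304*p + 2.9584)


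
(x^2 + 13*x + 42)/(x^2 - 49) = (x + 6)/(x - 7)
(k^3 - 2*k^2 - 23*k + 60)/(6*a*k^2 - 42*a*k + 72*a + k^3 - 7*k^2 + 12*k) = (k + 5)/(6*a + k)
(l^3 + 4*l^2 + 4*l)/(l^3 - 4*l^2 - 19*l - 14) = l*(l + 2)/(l^2 - 6*l - 7)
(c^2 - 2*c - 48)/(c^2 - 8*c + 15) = (c^2 - 2*c - 48)/(c^2 - 8*c + 15)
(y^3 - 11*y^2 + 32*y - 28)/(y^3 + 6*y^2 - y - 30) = (y^2 - 9*y + 14)/(y^2 + 8*y + 15)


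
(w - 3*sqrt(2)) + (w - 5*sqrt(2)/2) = 2*w - 11*sqrt(2)/2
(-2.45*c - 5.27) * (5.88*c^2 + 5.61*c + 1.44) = -14.406*c^3 - 44.7321*c^2 - 33.0927*c - 7.5888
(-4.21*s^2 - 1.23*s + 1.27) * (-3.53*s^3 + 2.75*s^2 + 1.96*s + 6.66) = 14.8613*s^5 - 7.2356*s^4 - 16.1172*s^3 - 26.9569*s^2 - 5.7026*s + 8.4582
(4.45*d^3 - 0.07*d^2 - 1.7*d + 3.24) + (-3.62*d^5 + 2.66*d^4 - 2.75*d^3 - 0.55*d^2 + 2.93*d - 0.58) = -3.62*d^5 + 2.66*d^4 + 1.7*d^3 - 0.62*d^2 + 1.23*d + 2.66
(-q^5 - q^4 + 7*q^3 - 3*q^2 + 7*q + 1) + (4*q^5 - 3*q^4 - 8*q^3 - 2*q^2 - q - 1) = 3*q^5 - 4*q^4 - q^3 - 5*q^2 + 6*q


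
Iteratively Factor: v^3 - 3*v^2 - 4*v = (v - 4)*(v^2 + v) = v*(v - 4)*(v + 1)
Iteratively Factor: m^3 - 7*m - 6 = (m + 2)*(m^2 - 2*m - 3) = (m + 1)*(m + 2)*(m - 3)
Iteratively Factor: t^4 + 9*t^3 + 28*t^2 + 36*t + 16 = (t + 2)*(t^3 + 7*t^2 + 14*t + 8) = (t + 2)^2*(t^2 + 5*t + 4) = (t + 1)*(t + 2)^2*(t + 4)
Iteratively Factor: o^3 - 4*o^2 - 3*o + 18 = (o - 3)*(o^2 - o - 6) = (o - 3)*(o + 2)*(o - 3)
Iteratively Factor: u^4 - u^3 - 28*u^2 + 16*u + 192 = (u - 4)*(u^3 + 3*u^2 - 16*u - 48) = (u - 4)*(u + 3)*(u^2 - 16) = (u - 4)^2*(u + 3)*(u + 4)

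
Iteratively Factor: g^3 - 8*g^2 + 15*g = (g - 3)*(g^2 - 5*g) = (g - 5)*(g - 3)*(g)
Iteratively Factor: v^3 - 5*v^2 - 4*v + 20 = (v - 5)*(v^2 - 4) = (v - 5)*(v + 2)*(v - 2)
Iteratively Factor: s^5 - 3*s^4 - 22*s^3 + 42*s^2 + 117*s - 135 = (s + 3)*(s^4 - 6*s^3 - 4*s^2 + 54*s - 45) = (s - 3)*(s + 3)*(s^3 - 3*s^2 - 13*s + 15) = (s - 5)*(s - 3)*(s + 3)*(s^2 + 2*s - 3) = (s - 5)*(s - 3)*(s + 3)^2*(s - 1)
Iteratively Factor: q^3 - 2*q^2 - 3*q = (q + 1)*(q^2 - 3*q) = q*(q + 1)*(q - 3)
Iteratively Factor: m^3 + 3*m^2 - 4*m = (m)*(m^2 + 3*m - 4) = m*(m - 1)*(m + 4)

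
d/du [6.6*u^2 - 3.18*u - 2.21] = 13.2*u - 3.18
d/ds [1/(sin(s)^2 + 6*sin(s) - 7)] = -2*(sin(s) + 3)*cos(s)/(sin(s)^2 + 6*sin(s) - 7)^2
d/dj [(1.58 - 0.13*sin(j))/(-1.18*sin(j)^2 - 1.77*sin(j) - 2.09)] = (-0.1534*sin(j)^2 + 3.7288*sin(j) + 3.0683)*cos(j)/(1.3924*sin(j)^4 + 4.1772*sin(j)^3 + 8.0653*sin(j)^2 + 7.3986*sin(j) + 4.3681)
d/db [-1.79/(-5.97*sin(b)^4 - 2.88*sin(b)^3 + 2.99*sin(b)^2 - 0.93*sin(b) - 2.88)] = (-42.7452*sin(b)^3 - 15.4656*sin(b)^2 + 10.7042*sin(b) - 1.6647)*cos(b)/(5.97*sin(b)^4 + 2.88*sin(b)^3 - 2.99*sin(b)^2 + 0.93*sin(b) + 2.88)^2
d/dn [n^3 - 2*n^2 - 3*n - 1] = 3*n^2 - 4*n - 3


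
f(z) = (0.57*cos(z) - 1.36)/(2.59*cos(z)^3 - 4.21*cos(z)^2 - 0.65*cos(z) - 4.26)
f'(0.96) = 0.17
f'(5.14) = -0.21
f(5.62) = 0.15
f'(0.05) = 0.01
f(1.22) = 0.24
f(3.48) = 0.20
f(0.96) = 0.19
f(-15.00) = 0.24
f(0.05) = 0.12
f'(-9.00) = 0.10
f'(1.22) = 0.23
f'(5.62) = -0.09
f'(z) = (0.57*cos(z) - 1.36)*(7.77*sin(z)*cos(z)^2 - 8.42*sin(z)*cos(z) - 0.65*sin(z))/(2.59*cos(z)^3 - 4.21*cos(z)^2 - 0.65*cos(z) - 4.26)^2 - 0.57*sin(z)/(2.59*cos(z)^3 - 4.21*cos(z)^2 - 0.65*cos(z) - 4.26)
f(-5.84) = 0.13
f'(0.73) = 0.11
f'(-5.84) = 0.06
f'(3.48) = 0.08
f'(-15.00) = 0.17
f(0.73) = 0.16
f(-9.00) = 0.21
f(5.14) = 0.22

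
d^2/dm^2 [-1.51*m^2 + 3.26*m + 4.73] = -3.02000000000000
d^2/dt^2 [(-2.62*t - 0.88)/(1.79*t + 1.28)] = 6.366672/(1.79*t + 1.28)^3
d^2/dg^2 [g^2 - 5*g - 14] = 2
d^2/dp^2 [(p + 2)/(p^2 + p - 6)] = 2*(-3*(p + 1)*(p^2 + p - 6) + (p + 2)*(2*p + 1)^2)/(p^2 + p - 6)^3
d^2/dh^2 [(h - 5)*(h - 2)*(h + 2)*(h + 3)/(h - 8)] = 6*(h^4 - 22*h^3 + 144*h^2 - 128*h - 364)/(h^3 - 24*h^2 + 192*h - 512)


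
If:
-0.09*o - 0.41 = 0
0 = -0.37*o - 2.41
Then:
No Solution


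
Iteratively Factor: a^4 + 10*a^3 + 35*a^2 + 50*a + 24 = (a + 3)*(a^3 + 7*a^2 + 14*a + 8) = (a + 3)*(a + 4)*(a^2 + 3*a + 2) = (a + 1)*(a + 3)*(a + 4)*(a + 2)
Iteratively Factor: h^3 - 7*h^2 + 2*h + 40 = (h - 4)*(h^2 - 3*h - 10) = (h - 5)*(h - 4)*(h + 2)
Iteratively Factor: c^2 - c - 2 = (c + 1)*(c - 2)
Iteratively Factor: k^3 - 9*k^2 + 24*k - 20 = (k - 2)*(k^2 - 7*k + 10) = (k - 5)*(k - 2)*(k - 2)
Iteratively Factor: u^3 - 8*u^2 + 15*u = (u)*(u^2 - 8*u + 15) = u*(u - 3)*(u - 5)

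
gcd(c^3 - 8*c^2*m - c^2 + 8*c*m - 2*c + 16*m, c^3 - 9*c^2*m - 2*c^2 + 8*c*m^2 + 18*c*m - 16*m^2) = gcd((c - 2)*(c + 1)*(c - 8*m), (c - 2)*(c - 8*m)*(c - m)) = c^2 - 8*c*m - 2*c + 16*m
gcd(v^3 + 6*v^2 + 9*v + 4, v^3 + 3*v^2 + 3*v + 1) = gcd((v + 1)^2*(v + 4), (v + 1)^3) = v^2 + 2*v + 1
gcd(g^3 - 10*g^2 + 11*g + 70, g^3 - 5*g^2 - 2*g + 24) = g + 2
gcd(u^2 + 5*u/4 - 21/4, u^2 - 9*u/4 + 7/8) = u - 7/4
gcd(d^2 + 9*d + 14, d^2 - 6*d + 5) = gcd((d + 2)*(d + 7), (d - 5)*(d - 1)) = 1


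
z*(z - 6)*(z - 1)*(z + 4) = z^4 - 3*z^3 - 22*z^2 + 24*z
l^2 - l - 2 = (l - 2)*(l + 1)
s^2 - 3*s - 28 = (s - 7)*(s + 4)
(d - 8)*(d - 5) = d^2 - 13*d + 40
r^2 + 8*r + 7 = (r + 1)*(r + 7)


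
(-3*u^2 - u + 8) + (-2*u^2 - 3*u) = -5*u^2 - 4*u + 8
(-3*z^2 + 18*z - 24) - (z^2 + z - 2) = -4*z^2 + 17*z - 22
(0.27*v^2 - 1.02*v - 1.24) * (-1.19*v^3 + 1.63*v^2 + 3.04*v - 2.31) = -0.3213*v^5 + 1.6539*v^4 + 0.6338*v^3 - 5.7457*v^2 - 1.4134*v + 2.8644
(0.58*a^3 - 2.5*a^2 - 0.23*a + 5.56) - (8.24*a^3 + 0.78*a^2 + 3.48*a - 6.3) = -7.66*a^3 - 3.28*a^2 - 3.71*a + 11.86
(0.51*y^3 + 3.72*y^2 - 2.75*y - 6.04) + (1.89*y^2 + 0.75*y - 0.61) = 0.51*y^3 + 5.61*y^2 - 2.0*y - 6.65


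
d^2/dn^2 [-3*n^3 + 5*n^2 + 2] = 10 - 18*n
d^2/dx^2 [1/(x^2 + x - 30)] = 2*(-x^2 - x + (2*x + 1)^2 + 30)/(x^2 + x - 30)^3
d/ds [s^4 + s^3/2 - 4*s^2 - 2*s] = 4*s^3 + 3*s^2/2 - 8*s - 2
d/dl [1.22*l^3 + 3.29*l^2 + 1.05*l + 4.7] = 3.66*l^2 + 6.58*l + 1.05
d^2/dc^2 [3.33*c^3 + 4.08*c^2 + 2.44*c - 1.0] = 19.98*c + 8.16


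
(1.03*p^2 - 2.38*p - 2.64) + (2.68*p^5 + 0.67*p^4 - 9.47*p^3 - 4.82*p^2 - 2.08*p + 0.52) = 2.68*p^5 + 0.67*p^4 - 9.47*p^3 - 3.79*p^2 - 4.46*p - 2.12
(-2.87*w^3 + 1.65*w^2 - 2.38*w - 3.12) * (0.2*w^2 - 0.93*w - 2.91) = -0.574*w^5 + 2.9991*w^4 + 6.3412*w^3 - 3.2121*w^2 + 9.8274*w + 9.0792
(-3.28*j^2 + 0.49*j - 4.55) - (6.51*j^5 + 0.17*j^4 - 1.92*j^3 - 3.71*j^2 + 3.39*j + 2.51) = -6.51*j^5 - 0.17*j^4 + 1.92*j^3 + 0.43*j^2 - 2.9*j - 7.06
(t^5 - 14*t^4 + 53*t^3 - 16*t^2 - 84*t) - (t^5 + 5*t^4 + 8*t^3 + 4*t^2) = -19*t^4 + 45*t^3 - 20*t^2 - 84*t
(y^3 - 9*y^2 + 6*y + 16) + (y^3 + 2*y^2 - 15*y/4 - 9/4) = 2*y^3 - 7*y^2 + 9*y/4 + 55/4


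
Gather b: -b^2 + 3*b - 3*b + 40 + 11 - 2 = 49 - b^2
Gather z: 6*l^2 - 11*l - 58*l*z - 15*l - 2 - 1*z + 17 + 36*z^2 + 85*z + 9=6*l^2 - 26*l + 36*z^2 + z*(84 - 58*l) + 24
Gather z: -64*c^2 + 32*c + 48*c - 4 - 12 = -64*c^2 + 80*c - 16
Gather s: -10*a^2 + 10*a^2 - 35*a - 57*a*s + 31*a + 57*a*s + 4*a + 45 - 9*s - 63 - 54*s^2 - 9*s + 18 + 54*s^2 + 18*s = 0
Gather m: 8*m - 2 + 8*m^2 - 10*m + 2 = 8*m^2 - 2*m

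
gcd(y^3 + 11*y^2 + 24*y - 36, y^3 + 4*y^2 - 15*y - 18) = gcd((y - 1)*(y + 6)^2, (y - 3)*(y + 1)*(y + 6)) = y + 6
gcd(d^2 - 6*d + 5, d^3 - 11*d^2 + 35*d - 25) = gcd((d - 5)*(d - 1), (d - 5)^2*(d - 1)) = d^2 - 6*d + 5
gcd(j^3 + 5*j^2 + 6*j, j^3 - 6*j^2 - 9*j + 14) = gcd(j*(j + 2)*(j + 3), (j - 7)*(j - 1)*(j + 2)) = j + 2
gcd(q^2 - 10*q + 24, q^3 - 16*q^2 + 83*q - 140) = q - 4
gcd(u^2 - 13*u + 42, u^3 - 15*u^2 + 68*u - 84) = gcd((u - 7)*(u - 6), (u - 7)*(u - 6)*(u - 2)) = u^2 - 13*u + 42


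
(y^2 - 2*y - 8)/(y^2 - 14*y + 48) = (y^2 - 2*y - 8)/(y^2 - 14*y + 48)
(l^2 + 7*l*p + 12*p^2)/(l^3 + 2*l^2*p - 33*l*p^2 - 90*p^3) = (-l - 4*p)/(-l^2 + l*p + 30*p^2)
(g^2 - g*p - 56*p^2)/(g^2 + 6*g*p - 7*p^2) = (-g + 8*p)/(-g + p)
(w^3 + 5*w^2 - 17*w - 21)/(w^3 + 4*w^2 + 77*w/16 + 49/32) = 32*(w^3 + 5*w^2 - 17*w - 21)/(32*w^3 + 128*w^2 + 154*w + 49)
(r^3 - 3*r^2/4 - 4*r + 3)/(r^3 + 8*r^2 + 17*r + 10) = (4*r^2 - 11*r + 6)/(4*(r^2 + 6*r + 5))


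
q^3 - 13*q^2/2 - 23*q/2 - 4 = (q - 8)*(q + 1/2)*(q + 1)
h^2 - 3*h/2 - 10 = (h - 4)*(h + 5/2)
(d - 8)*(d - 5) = d^2 - 13*d + 40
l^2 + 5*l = l*(l + 5)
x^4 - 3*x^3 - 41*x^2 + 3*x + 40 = (x - 8)*(x - 1)*(x + 1)*(x + 5)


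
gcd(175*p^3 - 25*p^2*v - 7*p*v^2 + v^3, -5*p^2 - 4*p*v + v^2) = 5*p - v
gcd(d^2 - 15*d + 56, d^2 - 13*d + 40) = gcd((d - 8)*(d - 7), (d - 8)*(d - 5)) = d - 8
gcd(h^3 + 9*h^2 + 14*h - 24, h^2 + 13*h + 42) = h + 6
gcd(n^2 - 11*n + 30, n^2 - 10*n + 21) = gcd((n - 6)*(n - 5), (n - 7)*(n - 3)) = 1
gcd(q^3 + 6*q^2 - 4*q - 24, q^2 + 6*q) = q + 6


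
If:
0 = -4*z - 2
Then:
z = -1/2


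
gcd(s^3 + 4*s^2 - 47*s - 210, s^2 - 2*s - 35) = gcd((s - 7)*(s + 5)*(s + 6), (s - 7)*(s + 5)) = s^2 - 2*s - 35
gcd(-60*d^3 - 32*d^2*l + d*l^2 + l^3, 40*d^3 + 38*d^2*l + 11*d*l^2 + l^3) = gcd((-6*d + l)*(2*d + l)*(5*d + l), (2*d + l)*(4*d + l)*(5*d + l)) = 10*d^2 + 7*d*l + l^2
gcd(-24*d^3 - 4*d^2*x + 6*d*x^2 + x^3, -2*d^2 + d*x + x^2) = 2*d + x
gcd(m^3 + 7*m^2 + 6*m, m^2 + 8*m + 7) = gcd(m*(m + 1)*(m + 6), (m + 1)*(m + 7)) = m + 1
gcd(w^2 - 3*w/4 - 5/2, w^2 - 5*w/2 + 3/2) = 1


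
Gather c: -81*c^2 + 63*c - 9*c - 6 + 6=-81*c^2 + 54*c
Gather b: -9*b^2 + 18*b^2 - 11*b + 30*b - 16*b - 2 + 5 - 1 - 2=9*b^2 + 3*b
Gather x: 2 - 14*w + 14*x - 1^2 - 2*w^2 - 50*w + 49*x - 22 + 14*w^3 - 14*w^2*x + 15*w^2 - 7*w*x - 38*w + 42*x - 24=14*w^3 + 13*w^2 - 102*w + x*(-14*w^2 - 7*w + 105) - 45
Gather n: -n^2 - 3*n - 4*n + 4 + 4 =-n^2 - 7*n + 8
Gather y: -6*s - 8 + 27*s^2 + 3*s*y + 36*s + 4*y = 27*s^2 + 30*s + y*(3*s + 4) - 8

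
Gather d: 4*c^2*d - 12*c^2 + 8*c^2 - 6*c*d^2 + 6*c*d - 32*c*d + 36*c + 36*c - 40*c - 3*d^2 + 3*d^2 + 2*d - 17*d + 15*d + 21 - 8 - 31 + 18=-4*c^2 - 6*c*d^2 + 32*c + d*(4*c^2 - 26*c)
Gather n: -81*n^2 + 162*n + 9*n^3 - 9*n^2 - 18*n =9*n^3 - 90*n^2 + 144*n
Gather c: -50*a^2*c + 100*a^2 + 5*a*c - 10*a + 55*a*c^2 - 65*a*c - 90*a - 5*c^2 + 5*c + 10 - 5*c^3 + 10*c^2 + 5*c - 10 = 100*a^2 - 100*a - 5*c^3 + c^2*(55*a + 5) + c*(-50*a^2 - 60*a + 10)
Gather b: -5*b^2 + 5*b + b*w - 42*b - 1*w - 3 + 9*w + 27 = -5*b^2 + b*(w - 37) + 8*w + 24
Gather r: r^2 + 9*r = r^2 + 9*r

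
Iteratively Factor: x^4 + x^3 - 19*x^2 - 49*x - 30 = (x - 5)*(x^3 + 6*x^2 + 11*x + 6) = (x - 5)*(x + 3)*(x^2 + 3*x + 2) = (x - 5)*(x + 1)*(x + 3)*(x + 2)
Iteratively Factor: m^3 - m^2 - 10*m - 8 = (m - 4)*(m^2 + 3*m + 2) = (m - 4)*(m + 2)*(m + 1)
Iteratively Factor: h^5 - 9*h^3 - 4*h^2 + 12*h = (h - 1)*(h^4 + h^3 - 8*h^2 - 12*h) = (h - 3)*(h - 1)*(h^3 + 4*h^2 + 4*h) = (h - 3)*(h - 1)*(h + 2)*(h^2 + 2*h) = (h - 3)*(h - 1)*(h + 2)^2*(h)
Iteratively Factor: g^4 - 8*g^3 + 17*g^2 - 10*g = (g - 5)*(g^3 - 3*g^2 + 2*g) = g*(g - 5)*(g^2 - 3*g + 2) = g*(g - 5)*(g - 1)*(g - 2)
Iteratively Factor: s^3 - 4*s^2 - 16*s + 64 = (s - 4)*(s^2 - 16) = (s - 4)*(s + 4)*(s - 4)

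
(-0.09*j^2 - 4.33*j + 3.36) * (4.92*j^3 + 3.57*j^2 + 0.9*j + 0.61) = -0.4428*j^5 - 21.6249*j^4 + 0.992099999999998*j^3 + 8.0433*j^2 + 0.3827*j + 2.0496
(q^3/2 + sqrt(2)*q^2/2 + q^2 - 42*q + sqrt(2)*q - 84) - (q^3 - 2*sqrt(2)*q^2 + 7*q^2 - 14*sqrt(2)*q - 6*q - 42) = -q^3/2 - 6*q^2 + 5*sqrt(2)*q^2/2 - 36*q + 15*sqrt(2)*q - 42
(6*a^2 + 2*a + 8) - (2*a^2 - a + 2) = 4*a^2 + 3*a + 6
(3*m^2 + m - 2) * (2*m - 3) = 6*m^3 - 7*m^2 - 7*m + 6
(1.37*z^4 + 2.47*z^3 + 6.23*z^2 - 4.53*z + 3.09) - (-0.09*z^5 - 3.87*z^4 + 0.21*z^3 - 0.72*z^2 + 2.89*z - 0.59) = 0.09*z^5 + 5.24*z^4 + 2.26*z^3 + 6.95*z^2 - 7.42*z + 3.68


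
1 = 1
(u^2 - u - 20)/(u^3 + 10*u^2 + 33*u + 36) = (u - 5)/(u^2 + 6*u + 9)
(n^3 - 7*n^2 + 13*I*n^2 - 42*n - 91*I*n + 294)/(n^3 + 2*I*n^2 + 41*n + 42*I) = (n^2 + n*(-7 + 6*I) - 42*I)/(n^2 - 5*I*n + 6)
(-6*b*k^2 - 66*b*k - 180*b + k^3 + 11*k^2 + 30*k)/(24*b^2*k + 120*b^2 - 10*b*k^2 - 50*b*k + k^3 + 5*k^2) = (-k - 6)/(4*b - k)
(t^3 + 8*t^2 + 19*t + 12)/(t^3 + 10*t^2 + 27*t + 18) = (t + 4)/(t + 6)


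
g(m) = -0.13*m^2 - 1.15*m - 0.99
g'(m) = -0.26*m - 1.15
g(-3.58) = 1.46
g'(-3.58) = -0.22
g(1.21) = -2.57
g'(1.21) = -1.46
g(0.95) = -2.20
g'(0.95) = -1.40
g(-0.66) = -0.29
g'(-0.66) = -0.98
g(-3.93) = 1.52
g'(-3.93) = -0.13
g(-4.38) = 1.55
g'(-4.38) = -0.01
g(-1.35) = 0.33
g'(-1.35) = -0.80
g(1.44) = -2.92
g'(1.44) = -1.52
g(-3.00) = 1.29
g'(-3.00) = -0.37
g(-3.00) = 1.29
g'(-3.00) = -0.37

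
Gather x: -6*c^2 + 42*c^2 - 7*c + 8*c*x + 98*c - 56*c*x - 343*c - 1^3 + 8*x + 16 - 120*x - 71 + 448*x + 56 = 36*c^2 - 252*c + x*(336 - 48*c)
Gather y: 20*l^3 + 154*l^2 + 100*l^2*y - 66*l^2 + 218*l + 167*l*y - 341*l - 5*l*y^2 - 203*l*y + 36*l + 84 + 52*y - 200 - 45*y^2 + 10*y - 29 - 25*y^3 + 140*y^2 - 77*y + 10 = 20*l^3 + 88*l^2 - 87*l - 25*y^3 + y^2*(95 - 5*l) + y*(100*l^2 - 36*l - 15) - 135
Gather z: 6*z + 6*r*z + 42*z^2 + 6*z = 42*z^2 + z*(6*r + 12)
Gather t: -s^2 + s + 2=-s^2 + s + 2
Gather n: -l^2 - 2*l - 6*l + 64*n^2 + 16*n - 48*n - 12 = -l^2 - 8*l + 64*n^2 - 32*n - 12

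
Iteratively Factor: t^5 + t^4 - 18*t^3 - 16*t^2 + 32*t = (t)*(t^4 + t^3 - 18*t^2 - 16*t + 32) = t*(t - 1)*(t^3 + 2*t^2 - 16*t - 32) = t*(t - 4)*(t - 1)*(t^2 + 6*t + 8) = t*(t - 4)*(t - 1)*(t + 4)*(t + 2)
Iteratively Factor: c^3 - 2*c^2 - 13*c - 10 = (c + 2)*(c^2 - 4*c - 5) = (c + 1)*(c + 2)*(c - 5)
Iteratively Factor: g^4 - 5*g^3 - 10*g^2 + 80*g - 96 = (g - 2)*(g^3 - 3*g^2 - 16*g + 48) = (g - 2)*(g + 4)*(g^2 - 7*g + 12) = (g - 3)*(g - 2)*(g + 4)*(g - 4)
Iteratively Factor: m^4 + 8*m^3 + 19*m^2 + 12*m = (m)*(m^3 + 8*m^2 + 19*m + 12) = m*(m + 3)*(m^2 + 5*m + 4) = m*(m + 1)*(m + 3)*(m + 4)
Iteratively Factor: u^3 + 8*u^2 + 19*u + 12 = (u + 3)*(u^2 + 5*u + 4) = (u + 3)*(u + 4)*(u + 1)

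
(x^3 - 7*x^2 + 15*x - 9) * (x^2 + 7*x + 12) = x^5 - 22*x^3 + 12*x^2 + 117*x - 108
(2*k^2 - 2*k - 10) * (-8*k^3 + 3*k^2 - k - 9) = -16*k^5 + 22*k^4 + 72*k^3 - 46*k^2 + 28*k + 90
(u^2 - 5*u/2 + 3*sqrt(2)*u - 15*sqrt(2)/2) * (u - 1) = u^3 - 7*u^2/2 + 3*sqrt(2)*u^2 - 21*sqrt(2)*u/2 + 5*u/2 + 15*sqrt(2)/2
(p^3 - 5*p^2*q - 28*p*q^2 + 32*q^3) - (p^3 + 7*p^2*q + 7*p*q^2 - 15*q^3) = -12*p^2*q - 35*p*q^2 + 47*q^3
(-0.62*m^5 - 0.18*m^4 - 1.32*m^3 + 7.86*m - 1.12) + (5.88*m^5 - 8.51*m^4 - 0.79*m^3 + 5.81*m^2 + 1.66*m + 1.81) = 5.26*m^5 - 8.69*m^4 - 2.11*m^3 + 5.81*m^2 + 9.52*m + 0.69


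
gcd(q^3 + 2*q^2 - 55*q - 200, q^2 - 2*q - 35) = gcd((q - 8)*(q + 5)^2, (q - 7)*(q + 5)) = q + 5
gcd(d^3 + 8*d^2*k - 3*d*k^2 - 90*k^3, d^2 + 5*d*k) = d + 5*k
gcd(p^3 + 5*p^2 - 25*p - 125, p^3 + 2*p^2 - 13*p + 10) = p + 5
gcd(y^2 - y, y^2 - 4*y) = y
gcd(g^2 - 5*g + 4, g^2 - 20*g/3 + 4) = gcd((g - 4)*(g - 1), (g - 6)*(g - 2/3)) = 1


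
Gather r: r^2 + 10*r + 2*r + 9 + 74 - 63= r^2 + 12*r + 20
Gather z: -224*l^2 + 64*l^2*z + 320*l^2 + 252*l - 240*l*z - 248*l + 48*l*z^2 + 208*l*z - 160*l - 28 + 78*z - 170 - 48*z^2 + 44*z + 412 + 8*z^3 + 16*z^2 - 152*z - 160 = 96*l^2 - 156*l + 8*z^3 + z^2*(48*l - 32) + z*(64*l^2 - 32*l - 30) + 54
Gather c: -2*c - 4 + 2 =-2*c - 2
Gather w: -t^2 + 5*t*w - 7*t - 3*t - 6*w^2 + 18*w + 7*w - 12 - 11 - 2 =-t^2 - 10*t - 6*w^2 + w*(5*t + 25) - 25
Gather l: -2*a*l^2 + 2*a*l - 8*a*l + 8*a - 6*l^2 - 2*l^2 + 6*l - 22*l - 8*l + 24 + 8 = 8*a + l^2*(-2*a - 8) + l*(-6*a - 24) + 32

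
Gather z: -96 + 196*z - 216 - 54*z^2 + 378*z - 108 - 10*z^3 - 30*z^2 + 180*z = -10*z^3 - 84*z^2 + 754*z - 420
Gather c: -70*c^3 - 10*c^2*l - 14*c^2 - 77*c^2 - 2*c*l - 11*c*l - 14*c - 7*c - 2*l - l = -70*c^3 + c^2*(-10*l - 91) + c*(-13*l - 21) - 3*l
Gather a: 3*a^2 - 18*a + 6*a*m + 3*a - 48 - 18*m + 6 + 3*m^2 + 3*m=3*a^2 + a*(6*m - 15) + 3*m^2 - 15*m - 42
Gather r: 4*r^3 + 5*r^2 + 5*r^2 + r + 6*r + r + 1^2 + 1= 4*r^3 + 10*r^2 + 8*r + 2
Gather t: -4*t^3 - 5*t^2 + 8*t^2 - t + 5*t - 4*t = -4*t^3 + 3*t^2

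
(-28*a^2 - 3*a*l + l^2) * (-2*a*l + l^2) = 56*a^3*l - 22*a^2*l^2 - 5*a*l^3 + l^4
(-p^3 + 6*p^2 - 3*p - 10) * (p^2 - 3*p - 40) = -p^5 + 9*p^4 + 19*p^3 - 241*p^2 + 150*p + 400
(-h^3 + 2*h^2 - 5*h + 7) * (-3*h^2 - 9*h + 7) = 3*h^5 + 3*h^4 - 10*h^3 + 38*h^2 - 98*h + 49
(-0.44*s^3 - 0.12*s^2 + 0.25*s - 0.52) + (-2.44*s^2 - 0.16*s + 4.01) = -0.44*s^3 - 2.56*s^2 + 0.09*s + 3.49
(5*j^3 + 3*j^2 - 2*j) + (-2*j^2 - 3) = 5*j^3 + j^2 - 2*j - 3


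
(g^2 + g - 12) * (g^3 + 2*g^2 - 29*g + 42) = g^5 + 3*g^4 - 39*g^3 - 11*g^2 + 390*g - 504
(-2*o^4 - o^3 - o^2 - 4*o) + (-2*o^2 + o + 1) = -2*o^4 - o^3 - 3*o^2 - 3*o + 1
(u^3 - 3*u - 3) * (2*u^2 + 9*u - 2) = 2*u^5 + 9*u^4 - 8*u^3 - 33*u^2 - 21*u + 6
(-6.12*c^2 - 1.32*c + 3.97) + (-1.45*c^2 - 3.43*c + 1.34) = -7.57*c^2 - 4.75*c + 5.31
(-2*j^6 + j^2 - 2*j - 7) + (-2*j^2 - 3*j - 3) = -2*j^6 - j^2 - 5*j - 10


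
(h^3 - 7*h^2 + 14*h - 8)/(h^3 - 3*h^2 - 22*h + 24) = (h^2 - 6*h + 8)/(h^2 - 2*h - 24)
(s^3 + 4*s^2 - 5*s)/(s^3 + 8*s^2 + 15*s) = (s - 1)/(s + 3)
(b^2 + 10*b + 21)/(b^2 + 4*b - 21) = (b + 3)/(b - 3)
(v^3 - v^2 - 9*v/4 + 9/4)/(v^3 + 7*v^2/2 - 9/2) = (v - 3/2)/(v + 3)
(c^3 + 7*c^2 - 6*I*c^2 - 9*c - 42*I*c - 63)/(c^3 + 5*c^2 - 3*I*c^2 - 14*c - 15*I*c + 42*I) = (c - 3*I)/(c - 2)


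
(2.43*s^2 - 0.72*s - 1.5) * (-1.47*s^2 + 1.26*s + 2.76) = -3.5721*s^4 + 4.1202*s^3 + 8.0046*s^2 - 3.8772*s - 4.14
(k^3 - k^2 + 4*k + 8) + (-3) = k^3 - k^2 + 4*k + 5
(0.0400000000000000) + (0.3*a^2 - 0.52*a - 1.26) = 0.3*a^2 - 0.52*a - 1.22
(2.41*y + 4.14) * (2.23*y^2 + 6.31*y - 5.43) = 5.3743*y^3 + 24.4393*y^2 + 13.0371*y - 22.4802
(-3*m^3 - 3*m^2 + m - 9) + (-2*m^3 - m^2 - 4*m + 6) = -5*m^3 - 4*m^2 - 3*m - 3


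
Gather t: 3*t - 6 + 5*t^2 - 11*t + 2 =5*t^2 - 8*t - 4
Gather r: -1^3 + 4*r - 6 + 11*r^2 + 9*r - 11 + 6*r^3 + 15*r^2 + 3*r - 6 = 6*r^3 + 26*r^2 + 16*r - 24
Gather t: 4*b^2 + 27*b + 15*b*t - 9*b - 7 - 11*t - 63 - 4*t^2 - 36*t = 4*b^2 + 18*b - 4*t^2 + t*(15*b - 47) - 70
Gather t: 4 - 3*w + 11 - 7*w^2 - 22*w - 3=-7*w^2 - 25*w + 12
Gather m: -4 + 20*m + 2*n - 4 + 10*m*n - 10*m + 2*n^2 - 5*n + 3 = m*(10*n + 10) + 2*n^2 - 3*n - 5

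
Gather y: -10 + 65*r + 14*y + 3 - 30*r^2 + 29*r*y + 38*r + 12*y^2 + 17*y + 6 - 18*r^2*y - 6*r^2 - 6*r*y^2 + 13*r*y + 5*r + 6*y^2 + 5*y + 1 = -36*r^2 + 108*r + y^2*(18 - 6*r) + y*(-18*r^2 + 42*r + 36)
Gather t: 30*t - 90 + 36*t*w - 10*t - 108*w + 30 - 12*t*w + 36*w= t*(24*w + 20) - 72*w - 60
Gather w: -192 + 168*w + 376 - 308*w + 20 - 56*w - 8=196 - 196*w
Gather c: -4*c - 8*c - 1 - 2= -12*c - 3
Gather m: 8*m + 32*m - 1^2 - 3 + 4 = 40*m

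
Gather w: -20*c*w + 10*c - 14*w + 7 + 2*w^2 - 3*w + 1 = 10*c + 2*w^2 + w*(-20*c - 17) + 8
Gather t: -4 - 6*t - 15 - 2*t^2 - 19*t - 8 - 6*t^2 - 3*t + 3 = -8*t^2 - 28*t - 24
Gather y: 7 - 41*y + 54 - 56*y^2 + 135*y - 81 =-56*y^2 + 94*y - 20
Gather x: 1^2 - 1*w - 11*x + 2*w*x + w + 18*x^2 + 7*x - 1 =18*x^2 + x*(2*w - 4)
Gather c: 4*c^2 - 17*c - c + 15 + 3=4*c^2 - 18*c + 18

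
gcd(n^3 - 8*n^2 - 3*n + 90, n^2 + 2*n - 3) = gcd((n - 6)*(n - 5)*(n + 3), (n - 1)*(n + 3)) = n + 3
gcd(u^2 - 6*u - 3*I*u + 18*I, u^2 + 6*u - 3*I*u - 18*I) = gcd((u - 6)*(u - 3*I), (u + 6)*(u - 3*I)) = u - 3*I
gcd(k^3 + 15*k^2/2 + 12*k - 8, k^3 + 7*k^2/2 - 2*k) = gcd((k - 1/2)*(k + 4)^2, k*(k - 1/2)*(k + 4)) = k^2 + 7*k/2 - 2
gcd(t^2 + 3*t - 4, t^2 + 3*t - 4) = t^2 + 3*t - 4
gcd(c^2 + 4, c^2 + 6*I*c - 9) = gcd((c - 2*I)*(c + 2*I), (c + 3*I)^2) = 1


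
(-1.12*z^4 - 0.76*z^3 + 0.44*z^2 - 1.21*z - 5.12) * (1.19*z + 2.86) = -1.3328*z^5 - 4.1076*z^4 - 1.65*z^3 - 0.1815*z^2 - 9.5534*z - 14.6432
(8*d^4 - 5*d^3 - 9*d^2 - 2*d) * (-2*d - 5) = -16*d^5 - 30*d^4 + 43*d^3 + 49*d^2 + 10*d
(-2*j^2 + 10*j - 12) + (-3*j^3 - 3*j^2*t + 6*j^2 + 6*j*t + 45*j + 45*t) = -3*j^3 - 3*j^2*t + 4*j^2 + 6*j*t + 55*j + 45*t - 12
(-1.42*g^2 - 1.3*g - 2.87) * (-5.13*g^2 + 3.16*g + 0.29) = 7.2846*g^4 + 2.1818*g^3 + 10.2033*g^2 - 9.4462*g - 0.8323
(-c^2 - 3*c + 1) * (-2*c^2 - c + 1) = 2*c^4 + 7*c^3 - 4*c + 1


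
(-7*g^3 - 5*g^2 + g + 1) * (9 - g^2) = 7*g^5 + 5*g^4 - 64*g^3 - 46*g^2 + 9*g + 9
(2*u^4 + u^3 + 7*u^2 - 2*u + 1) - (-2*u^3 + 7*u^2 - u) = 2*u^4 + 3*u^3 - u + 1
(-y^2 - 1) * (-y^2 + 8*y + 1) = y^4 - 8*y^3 - 8*y - 1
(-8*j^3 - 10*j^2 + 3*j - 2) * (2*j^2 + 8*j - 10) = -16*j^5 - 84*j^4 + 6*j^3 + 120*j^2 - 46*j + 20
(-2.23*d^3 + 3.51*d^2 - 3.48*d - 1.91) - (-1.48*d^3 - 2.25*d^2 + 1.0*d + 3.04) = -0.75*d^3 + 5.76*d^2 - 4.48*d - 4.95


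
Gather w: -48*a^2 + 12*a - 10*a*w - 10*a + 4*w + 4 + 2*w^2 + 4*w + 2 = -48*a^2 + 2*a + 2*w^2 + w*(8 - 10*a) + 6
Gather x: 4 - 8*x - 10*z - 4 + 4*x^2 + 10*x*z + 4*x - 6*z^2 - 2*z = 4*x^2 + x*(10*z - 4) - 6*z^2 - 12*z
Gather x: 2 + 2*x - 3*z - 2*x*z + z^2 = x*(2 - 2*z) + z^2 - 3*z + 2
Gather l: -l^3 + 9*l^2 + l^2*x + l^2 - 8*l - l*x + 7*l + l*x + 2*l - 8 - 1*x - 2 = -l^3 + l^2*(x + 10) + l - x - 10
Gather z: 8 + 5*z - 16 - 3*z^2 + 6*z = -3*z^2 + 11*z - 8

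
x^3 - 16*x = x*(x - 4)*(x + 4)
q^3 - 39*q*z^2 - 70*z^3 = (q - 7*z)*(q + 2*z)*(q + 5*z)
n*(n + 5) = n^2 + 5*n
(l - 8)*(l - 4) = l^2 - 12*l + 32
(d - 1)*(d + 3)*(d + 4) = d^3 + 6*d^2 + 5*d - 12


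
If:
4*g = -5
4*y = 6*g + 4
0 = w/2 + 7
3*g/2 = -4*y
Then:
No Solution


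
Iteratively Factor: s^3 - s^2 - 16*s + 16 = (s - 1)*(s^2 - 16) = (s - 4)*(s - 1)*(s + 4)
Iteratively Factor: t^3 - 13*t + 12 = (t + 4)*(t^2 - 4*t + 3) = (t - 3)*(t + 4)*(t - 1)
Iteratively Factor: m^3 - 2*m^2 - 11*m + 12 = (m + 3)*(m^2 - 5*m + 4) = (m - 1)*(m + 3)*(m - 4)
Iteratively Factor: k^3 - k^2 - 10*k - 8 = (k + 2)*(k^2 - 3*k - 4) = (k + 1)*(k + 2)*(k - 4)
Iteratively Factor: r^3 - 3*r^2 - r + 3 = (r + 1)*(r^2 - 4*r + 3) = (r - 1)*(r + 1)*(r - 3)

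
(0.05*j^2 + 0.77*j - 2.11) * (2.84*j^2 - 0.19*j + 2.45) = 0.142*j^4 + 2.1773*j^3 - 6.0162*j^2 + 2.2874*j - 5.1695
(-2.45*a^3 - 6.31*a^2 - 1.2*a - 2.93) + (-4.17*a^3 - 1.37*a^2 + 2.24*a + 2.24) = -6.62*a^3 - 7.68*a^2 + 1.04*a - 0.69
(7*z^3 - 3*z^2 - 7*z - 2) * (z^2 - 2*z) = 7*z^5 - 17*z^4 - z^3 + 12*z^2 + 4*z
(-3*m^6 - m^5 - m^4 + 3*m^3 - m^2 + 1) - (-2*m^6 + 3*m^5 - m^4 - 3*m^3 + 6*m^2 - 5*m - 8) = -m^6 - 4*m^5 + 6*m^3 - 7*m^2 + 5*m + 9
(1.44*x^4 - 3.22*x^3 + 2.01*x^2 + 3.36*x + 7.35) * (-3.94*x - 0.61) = -5.6736*x^5 + 11.8084*x^4 - 5.9552*x^3 - 14.4645*x^2 - 31.0086*x - 4.4835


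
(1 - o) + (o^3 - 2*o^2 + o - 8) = o^3 - 2*o^2 - 7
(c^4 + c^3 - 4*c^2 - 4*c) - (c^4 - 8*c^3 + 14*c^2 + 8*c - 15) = 9*c^3 - 18*c^2 - 12*c + 15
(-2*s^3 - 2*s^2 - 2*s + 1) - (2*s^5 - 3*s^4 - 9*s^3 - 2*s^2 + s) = -2*s^5 + 3*s^4 + 7*s^3 - 3*s + 1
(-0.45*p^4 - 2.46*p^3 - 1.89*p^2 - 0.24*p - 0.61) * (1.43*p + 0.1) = -0.6435*p^5 - 3.5628*p^4 - 2.9487*p^3 - 0.5322*p^2 - 0.8963*p - 0.061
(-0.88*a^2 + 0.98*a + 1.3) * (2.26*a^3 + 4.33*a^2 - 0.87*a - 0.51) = -1.9888*a^5 - 1.5956*a^4 + 7.947*a^3 + 5.2252*a^2 - 1.6308*a - 0.663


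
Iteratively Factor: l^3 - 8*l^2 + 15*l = (l)*(l^2 - 8*l + 15) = l*(l - 3)*(l - 5)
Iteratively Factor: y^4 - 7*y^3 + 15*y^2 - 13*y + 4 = (y - 1)*(y^3 - 6*y^2 + 9*y - 4) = (y - 4)*(y - 1)*(y^2 - 2*y + 1) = (y - 4)*(y - 1)^2*(y - 1)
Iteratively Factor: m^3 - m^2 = (m)*(m^2 - m) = m*(m - 1)*(m)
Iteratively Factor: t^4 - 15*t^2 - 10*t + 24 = (t - 1)*(t^3 + t^2 - 14*t - 24) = (t - 4)*(t - 1)*(t^2 + 5*t + 6) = (t - 4)*(t - 1)*(t + 3)*(t + 2)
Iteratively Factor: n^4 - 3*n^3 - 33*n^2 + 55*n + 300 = (n - 5)*(n^3 + 2*n^2 - 23*n - 60) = (n - 5)*(n + 4)*(n^2 - 2*n - 15) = (n - 5)^2*(n + 4)*(n + 3)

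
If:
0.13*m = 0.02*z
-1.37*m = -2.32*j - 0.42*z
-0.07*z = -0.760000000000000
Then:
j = -0.98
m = 1.67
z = 10.86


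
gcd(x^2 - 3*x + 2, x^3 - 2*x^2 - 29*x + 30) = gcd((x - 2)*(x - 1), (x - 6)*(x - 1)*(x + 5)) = x - 1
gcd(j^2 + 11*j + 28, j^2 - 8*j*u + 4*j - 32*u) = j + 4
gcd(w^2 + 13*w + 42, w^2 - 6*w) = 1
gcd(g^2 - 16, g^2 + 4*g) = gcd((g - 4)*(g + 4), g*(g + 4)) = g + 4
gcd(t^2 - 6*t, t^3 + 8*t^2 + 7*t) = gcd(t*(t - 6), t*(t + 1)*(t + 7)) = t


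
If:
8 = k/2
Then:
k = 16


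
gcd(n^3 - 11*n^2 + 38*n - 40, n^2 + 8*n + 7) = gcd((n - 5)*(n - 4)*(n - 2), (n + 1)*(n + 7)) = 1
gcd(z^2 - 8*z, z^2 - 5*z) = z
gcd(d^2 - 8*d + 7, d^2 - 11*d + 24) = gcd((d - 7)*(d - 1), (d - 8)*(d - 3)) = 1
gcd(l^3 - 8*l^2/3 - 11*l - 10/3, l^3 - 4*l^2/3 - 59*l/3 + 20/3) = l - 5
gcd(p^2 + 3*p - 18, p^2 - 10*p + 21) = p - 3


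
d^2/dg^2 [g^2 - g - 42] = 2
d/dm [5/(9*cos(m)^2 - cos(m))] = 5*(-sin(m)/cos(m)^2 + 18*tan(m))/(9*cos(m) - 1)^2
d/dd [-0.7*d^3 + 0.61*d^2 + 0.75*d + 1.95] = -2.1*d^2 + 1.22*d + 0.75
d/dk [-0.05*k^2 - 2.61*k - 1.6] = -0.1*k - 2.61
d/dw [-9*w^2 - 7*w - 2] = -18*w - 7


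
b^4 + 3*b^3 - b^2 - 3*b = b*(b - 1)*(b + 1)*(b + 3)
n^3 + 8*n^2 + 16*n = n*(n + 4)^2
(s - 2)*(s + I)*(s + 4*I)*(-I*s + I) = -I*s^4 + 5*s^3 + 3*I*s^3 - 15*s^2 + 2*I*s^2 + 10*s - 12*I*s + 8*I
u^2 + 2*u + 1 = (u + 1)^2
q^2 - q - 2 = (q - 2)*(q + 1)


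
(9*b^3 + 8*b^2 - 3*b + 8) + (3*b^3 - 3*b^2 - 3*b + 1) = 12*b^3 + 5*b^2 - 6*b + 9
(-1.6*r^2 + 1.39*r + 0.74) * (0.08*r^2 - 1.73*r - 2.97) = -0.128*r^4 + 2.8792*r^3 + 2.4065*r^2 - 5.4085*r - 2.1978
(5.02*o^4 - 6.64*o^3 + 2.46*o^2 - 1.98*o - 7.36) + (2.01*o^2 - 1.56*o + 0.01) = 5.02*o^4 - 6.64*o^3 + 4.47*o^2 - 3.54*o - 7.35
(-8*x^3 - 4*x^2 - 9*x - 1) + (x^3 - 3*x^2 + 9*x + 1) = -7*x^3 - 7*x^2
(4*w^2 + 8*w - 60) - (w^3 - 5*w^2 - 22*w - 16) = -w^3 + 9*w^2 + 30*w - 44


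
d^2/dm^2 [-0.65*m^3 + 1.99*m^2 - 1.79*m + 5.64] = 3.98 - 3.9*m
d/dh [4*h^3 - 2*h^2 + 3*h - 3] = 12*h^2 - 4*h + 3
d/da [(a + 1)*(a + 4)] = 2*a + 5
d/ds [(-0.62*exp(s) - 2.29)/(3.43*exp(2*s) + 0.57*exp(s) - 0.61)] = (2.1266*exp(2*s) + 15.7094*exp(s) + 1.6835)*exp(s)/(11.7649*exp(4*s) + 3.9102*exp(3*s) - 3.8597*exp(2*s) - 0.6954*exp(s) + 0.3721)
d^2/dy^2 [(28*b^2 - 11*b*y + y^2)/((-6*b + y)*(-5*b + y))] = b^2*(-364*b^2 + 132*b*y - 12*y^2)/(27000*b^6 - 29700*b^5*y + 13590*b^4*y^2 - 3311*b^3*y^3 + 453*b^2*y^4 - 33*b*y^5 + y^6)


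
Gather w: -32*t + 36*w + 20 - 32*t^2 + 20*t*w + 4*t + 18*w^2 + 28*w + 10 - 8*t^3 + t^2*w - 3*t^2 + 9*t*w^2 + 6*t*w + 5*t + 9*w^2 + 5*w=-8*t^3 - 35*t^2 - 23*t + w^2*(9*t + 27) + w*(t^2 + 26*t + 69) + 30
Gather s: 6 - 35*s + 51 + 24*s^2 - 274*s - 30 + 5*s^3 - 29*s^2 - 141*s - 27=5*s^3 - 5*s^2 - 450*s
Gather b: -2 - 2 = -4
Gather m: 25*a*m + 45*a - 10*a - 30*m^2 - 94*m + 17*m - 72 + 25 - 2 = 35*a - 30*m^2 + m*(25*a - 77) - 49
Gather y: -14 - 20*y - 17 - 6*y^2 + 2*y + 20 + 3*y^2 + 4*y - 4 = -3*y^2 - 14*y - 15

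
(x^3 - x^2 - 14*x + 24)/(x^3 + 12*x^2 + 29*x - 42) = (x^3 - x^2 - 14*x + 24)/(x^3 + 12*x^2 + 29*x - 42)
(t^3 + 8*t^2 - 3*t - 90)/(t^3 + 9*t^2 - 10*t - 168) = (t^2 + 2*t - 15)/(t^2 + 3*t - 28)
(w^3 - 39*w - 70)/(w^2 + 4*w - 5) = (w^2 - 5*w - 14)/(w - 1)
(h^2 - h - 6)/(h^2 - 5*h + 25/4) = 4*(h^2 - h - 6)/(4*h^2 - 20*h + 25)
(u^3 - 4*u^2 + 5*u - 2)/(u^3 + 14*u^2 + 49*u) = (u^3 - 4*u^2 + 5*u - 2)/(u*(u^2 + 14*u + 49))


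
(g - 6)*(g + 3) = g^2 - 3*g - 18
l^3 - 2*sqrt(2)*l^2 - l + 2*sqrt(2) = (l - 1)*(l + 1)*(l - 2*sqrt(2))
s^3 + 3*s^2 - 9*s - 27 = (s - 3)*(s + 3)^2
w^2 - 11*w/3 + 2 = (w - 3)*(w - 2/3)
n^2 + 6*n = n*(n + 6)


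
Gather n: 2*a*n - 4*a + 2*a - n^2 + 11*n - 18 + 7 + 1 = -2*a - n^2 + n*(2*a + 11) - 10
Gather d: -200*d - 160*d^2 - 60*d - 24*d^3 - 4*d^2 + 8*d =-24*d^3 - 164*d^2 - 252*d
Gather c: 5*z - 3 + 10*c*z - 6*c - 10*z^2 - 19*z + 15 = c*(10*z - 6) - 10*z^2 - 14*z + 12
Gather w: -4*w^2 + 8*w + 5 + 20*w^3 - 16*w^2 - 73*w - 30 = 20*w^3 - 20*w^2 - 65*w - 25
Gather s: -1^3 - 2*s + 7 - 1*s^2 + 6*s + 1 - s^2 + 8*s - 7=-2*s^2 + 12*s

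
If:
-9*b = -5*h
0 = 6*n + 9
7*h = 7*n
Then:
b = -5/6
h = -3/2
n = -3/2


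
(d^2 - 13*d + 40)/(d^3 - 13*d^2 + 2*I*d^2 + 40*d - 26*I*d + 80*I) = 1/(d + 2*I)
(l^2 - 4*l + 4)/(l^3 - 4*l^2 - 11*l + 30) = (l - 2)/(l^2 - 2*l - 15)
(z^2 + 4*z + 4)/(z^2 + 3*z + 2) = (z + 2)/(z + 1)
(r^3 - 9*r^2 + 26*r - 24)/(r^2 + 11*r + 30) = (r^3 - 9*r^2 + 26*r - 24)/(r^2 + 11*r + 30)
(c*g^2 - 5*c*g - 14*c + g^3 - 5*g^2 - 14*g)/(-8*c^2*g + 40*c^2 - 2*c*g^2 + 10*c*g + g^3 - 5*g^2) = (-c*g^2 + 5*c*g + 14*c - g^3 + 5*g^2 + 14*g)/(8*c^2*g - 40*c^2 + 2*c*g^2 - 10*c*g - g^3 + 5*g^2)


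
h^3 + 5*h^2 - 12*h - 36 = (h - 3)*(h + 2)*(h + 6)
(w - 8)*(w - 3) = w^2 - 11*w + 24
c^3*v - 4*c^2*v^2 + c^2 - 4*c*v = c*(c - 4*v)*(c*v + 1)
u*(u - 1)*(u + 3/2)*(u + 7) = u^4 + 15*u^3/2 + 2*u^2 - 21*u/2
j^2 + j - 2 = (j - 1)*(j + 2)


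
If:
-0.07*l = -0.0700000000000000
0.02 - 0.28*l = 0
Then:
No Solution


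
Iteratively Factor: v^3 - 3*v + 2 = (v - 1)*(v^2 + v - 2) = (v - 1)^2*(v + 2)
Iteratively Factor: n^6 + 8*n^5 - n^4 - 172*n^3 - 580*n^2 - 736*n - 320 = (n + 4)*(n^5 + 4*n^4 - 17*n^3 - 104*n^2 - 164*n - 80) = (n + 2)*(n + 4)*(n^4 + 2*n^3 - 21*n^2 - 62*n - 40) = (n + 1)*(n + 2)*(n + 4)*(n^3 + n^2 - 22*n - 40) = (n + 1)*(n + 2)^2*(n + 4)*(n^2 - n - 20) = (n + 1)*(n + 2)^2*(n + 4)^2*(n - 5)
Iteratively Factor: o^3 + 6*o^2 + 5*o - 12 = (o + 3)*(o^2 + 3*o - 4) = (o - 1)*(o + 3)*(o + 4)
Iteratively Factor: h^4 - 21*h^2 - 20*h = (h + 1)*(h^3 - h^2 - 20*h) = (h + 1)*(h + 4)*(h^2 - 5*h) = (h - 5)*(h + 1)*(h + 4)*(h)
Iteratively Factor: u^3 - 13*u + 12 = (u - 3)*(u^2 + 3*u - 4) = (u - 3)*(u - 1)*(u + 4)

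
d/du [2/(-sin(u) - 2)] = 2*cos(u)/(sin(u) + 2)^2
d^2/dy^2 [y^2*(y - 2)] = 6*y - 4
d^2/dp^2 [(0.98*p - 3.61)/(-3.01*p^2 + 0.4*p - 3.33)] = (-(0.98*p - 3.61)*(6.02*p - 0.4)*(12.04*p - 0.8) + (17.6988*p - 22.5162)*(3.01*p^2 - 0.4*p + 3.33))/(3.01*p^2 - 0.4*p + 3.33)^3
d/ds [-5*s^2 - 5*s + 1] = -10*s - 5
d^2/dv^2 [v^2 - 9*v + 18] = 2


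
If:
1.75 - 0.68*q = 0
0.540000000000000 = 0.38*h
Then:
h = 1.42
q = 2.57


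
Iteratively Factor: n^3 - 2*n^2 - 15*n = (n - 5)*(n^2 + 3*n) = n*(n - 5)*(n + 3)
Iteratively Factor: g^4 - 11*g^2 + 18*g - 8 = (g - 2)*(g^3 + 2*g^2 - 7*g + 4) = (g - 2)*(g - 1)*(g^2 + 3*g - 4) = (g - 2)*(g - 1)^2*(g + 4)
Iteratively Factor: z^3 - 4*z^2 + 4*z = (z - 2)*(z^2 - 2*z) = (z - 2)^2*(z)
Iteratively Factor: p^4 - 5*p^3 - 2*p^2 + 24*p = (p - 3)*(p^3 - 2*p^2 - 8*p) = (p - 3)*(p + 2)*(p^2 - 4*p) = (p - 4)*(p - 3)*(p + 2)*(p)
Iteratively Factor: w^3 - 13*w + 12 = (w + 4)*(w^2 - 4*w + 3) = (w - 1)*(w + 4)*(w - 3)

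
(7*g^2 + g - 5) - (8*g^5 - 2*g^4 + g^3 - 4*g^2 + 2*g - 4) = -8*g^5 + 2*g^4 - g^3 + 11*g^2 - g - 1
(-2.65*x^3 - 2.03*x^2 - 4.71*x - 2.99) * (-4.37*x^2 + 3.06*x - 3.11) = 11.5805*x^5 + 0.7621*x^4 + 22.6124*x^3 + 4.967*x^2 + 5.4987*x + 9.2989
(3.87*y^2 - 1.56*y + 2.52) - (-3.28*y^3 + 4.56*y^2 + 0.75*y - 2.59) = 3.28*y^3 - 0.69*y^2 - 2.31*y + 5.11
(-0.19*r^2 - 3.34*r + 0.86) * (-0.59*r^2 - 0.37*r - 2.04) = 0.1121*r^4 + 2.0409*r^3 + 1.116*r^2 + 6.4954*r - 1.7544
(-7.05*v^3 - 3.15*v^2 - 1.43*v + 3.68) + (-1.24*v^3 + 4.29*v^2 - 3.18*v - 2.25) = -8.29*v^3 + 1.14*v^2 - 4.61*v + 1.43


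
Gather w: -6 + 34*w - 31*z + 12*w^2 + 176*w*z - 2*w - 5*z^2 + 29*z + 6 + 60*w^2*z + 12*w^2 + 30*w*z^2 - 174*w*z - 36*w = w^2*(60*z + 24) + w*(30*z^2 + 2*z - 4) - 5*z^2 - 2*z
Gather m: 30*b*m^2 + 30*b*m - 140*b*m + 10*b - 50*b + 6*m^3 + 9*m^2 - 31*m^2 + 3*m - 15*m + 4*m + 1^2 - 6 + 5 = -40*b + 6*m^3 + m^2*(30*b - 22) + m*(-110*b - 8)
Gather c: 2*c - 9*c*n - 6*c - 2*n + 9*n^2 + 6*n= c*(-9*n - 4) + 9*n^2 + 4*n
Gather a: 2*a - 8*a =-6*a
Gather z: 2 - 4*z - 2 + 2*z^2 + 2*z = 2*z^2 - 2*z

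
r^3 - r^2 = r^2*(r - 1)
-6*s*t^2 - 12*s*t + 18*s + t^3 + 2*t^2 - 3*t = (-6*s + t)*(t - 1)*(t + 3)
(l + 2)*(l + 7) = l^2 + 9*l + 14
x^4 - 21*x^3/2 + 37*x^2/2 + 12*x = x*(x - 8)*(x - 3)*(x + 1/2)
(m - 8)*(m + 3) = m^2 - 5*m - 24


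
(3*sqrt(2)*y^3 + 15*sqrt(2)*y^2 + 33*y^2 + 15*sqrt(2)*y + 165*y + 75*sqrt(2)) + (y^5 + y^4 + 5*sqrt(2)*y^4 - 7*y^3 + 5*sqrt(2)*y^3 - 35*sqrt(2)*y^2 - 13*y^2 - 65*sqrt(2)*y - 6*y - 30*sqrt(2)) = y^5 + y^4 + 5*sqrt(2)*y^4 - 7*y^3 + 8*sqrt(2)*y^3 - 20*sqrt(2)*y^2 + 20*y^2 - 50*sqrt(2)*y + 159*y + 45*sqrt(2)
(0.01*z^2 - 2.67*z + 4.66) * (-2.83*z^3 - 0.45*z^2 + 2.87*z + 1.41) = -0.0283*z^5 + 7.5516*z^4 - 11.9576*z^3 - 9.7458*z^2 + 9.6095*z + 6.5706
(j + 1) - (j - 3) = 4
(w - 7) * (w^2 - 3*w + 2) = w^3 - 10*w^2 + 23*w - 14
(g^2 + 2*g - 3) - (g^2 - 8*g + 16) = 10*g - 19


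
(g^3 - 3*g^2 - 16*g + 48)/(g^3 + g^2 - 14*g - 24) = (g^2 + g - 12)/(g^2 + 5*g + 6)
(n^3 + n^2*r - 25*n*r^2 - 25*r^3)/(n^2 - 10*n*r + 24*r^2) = (n^3 + n^2*r - 25*n*r^2 - 25*r^3)/(n^2 - 10*n*r + 24*r^2)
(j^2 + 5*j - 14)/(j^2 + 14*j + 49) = (j - 2)/(j + 7)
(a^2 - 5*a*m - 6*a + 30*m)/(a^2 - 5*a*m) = (a - 6)/a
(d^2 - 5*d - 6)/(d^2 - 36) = (d + 1)/(d + 6)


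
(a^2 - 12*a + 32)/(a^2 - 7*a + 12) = (a - 8)/(a - 3)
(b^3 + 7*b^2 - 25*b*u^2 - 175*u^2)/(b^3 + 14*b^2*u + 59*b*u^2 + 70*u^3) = (b^2 - 5*b*u + 7*b - 35*u)/(b^2 + 9*b*u + 14*u^2)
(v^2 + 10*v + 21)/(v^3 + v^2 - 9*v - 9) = (v + 7)/(v^2 - 2*v - 3)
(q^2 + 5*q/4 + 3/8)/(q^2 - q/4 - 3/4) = (q + 1/2)/(q - 1)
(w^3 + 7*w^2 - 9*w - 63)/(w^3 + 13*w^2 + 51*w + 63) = (w - 3)/(w + 3)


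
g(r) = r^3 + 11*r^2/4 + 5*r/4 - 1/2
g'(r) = 3*r^2 + 11*r/2 + 5/4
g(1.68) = 14.10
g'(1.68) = 18.96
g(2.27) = 28.21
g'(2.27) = 29.19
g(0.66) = 1.81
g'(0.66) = 6.19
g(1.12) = 5.75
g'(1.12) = 11.17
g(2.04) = 21.98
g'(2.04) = 24.95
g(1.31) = 8.10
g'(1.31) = 13.60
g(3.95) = 108.97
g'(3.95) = 69.78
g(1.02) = 4.70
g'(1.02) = 9.98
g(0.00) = -0.50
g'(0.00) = 1.25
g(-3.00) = -6.50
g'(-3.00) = 11.75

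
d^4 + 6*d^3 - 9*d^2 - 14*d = d*(d - 2)*(d + 1)*(d + 7)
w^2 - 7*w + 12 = (w - 4)*(w - 3)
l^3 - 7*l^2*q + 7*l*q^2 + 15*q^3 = (l - 5*q)*(l - 3*q)*(l + q)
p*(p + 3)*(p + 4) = p^3 + 7*p^2 + 12*p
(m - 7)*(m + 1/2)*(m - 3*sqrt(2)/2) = m^3 - 13*m^2/2 - 3*sqrt(2)*m^2/2 - 7*m/2 + 39*sqrt(2)*m/4 + 21*sqrt(2)/4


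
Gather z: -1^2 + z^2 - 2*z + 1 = z^2 - 2*z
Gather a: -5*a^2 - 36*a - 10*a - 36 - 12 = -5*a^2 - 46*a - 48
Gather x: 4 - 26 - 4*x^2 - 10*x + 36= -4*x^2 - 10*x + 14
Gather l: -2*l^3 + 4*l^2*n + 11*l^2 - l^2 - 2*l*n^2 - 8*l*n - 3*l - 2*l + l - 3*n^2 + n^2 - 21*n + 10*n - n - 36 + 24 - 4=-2*l^3 + l^2*(4*n + 10) + l*(-2*n^2 - 8*n - 4) - 2*n^2 - 12*n - 16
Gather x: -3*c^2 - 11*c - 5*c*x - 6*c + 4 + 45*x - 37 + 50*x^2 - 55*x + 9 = -3*c^2 - 17*c + 50*x^2 + x*(-5*c - 10) - 24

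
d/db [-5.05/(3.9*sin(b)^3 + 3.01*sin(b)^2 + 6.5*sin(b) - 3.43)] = (59.085*sin(b)^2 + 30.401*sin(b) + 32.825)*cos(b)/(3.9*sin(b)^3 + 3.01*sin(b)^2 + 6.5*sin(b) - 3.43)^2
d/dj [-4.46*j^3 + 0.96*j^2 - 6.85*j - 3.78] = -13.38*j^2 + 1.92*j - 6.85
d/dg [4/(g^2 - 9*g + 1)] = 4*(9 - 2*g)/(g^2 - 9*g + 1)^2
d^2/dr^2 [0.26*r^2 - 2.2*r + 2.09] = 0.520000000000000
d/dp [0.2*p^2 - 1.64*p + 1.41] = 0.4*p - 1.64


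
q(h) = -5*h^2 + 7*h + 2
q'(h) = 7 - 10*h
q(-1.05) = -10.86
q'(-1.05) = 17.50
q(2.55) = -12.66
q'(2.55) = -18.50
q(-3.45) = -81.66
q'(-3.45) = 41.50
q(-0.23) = 0.13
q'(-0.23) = 9.30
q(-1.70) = -24.35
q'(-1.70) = 24.00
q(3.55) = -36.16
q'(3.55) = -28.50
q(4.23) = -57.85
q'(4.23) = -35.30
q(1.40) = 2.00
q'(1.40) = -7.00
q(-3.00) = -64.00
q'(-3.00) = 37.00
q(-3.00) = -64.00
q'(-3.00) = 37.00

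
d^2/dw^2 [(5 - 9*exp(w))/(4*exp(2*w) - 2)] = (-36*exp(4*w) + 80*exp(3*w) - 108*exp(2*w) + 40*exp(w) - 9)*exp(w)/(2*(8*exp(6*w) - 12*exp(4*w) + 6*exp(2*w) - 1))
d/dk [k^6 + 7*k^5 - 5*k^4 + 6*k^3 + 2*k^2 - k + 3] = 6*k^5 + 35*k^4 - 20*k^3 + 18*k^2 + 4*k - 1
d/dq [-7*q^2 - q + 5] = -14*q - 1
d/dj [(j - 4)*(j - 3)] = 2*j - 7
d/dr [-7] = 0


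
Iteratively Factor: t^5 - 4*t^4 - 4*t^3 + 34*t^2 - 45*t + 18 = (t + 3)*(t^4 - 7*t^3 + 17*t^2 - 17*t + 6) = (t - 2)*(t + 3)*(t^3 - 5*t^2 + 7*t - 3) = (t - 3)*(t - 2)*(t + 3)*(t^2 - 2*t + 1) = (t - 3)*(t - 2)*(t - 1)*(t + 3)*(t - 1)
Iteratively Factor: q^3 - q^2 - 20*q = (q)*(q^2 - q - 20) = q*(q - 5)*(q + 4)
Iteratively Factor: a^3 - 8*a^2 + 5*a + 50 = (a - 5)*(a^2 - 3*a - 10) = (a - 5)*(a + 2)*(a - 5)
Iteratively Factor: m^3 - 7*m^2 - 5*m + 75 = (m - 5)*(m^2 - 2*m - 15) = (m - 5)*(m + 3)*(m - 5)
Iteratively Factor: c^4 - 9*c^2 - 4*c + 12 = (c + 2)*(c^3 - 2*c^2 - 5*c + 6) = (c - 3)*(c + 2)*(c^2 + c - 2) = (c - 3)*(c + 2)^2*(c - 1)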